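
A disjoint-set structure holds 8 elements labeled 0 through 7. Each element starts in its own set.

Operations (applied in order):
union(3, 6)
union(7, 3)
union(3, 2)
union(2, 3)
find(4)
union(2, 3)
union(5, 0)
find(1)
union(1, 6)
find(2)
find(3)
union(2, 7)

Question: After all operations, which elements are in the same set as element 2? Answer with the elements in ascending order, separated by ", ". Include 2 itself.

Answer: 1, 2, 3, 6, 7

Derivation:
Step 1: union(3, 6) -> merged; set of 3 now {3, 6}
Step 2: union(7, 3) -> merged; set of 7 now {3, 6, 7}
Step 3: union(3, 2) -> merged; set of 3 now {2, 3, 6, 7}
Step 4: union(2, 3) -> already same set; set of 2 now {2, 3, 6, 7}
Step 5: find(4) -> no change; set of 4 is {4}
Step 6: union(2, 3) -> already same set; set of 2 now {2, 3, 6, 7}
Step 7: union(5, 0) -> merged; set of 5 now {0, 5}
Step 8: find(1) -> no change; set of 1 is {1}
Step 9: union(1, 6) -> merged; set of 1 now {1, 2, 3, 6, 7}
Step 10: find(2) -> no change; set of 2 is {1, 2, 3, 6, 7}
Step 11: find(3) -> no change; set of 3 is {1, 2, 3, 6, 7}
Step 12: union(2, 7) -> already same set; set of 2 now {1, 2, 3, 6, 7}
Component of 2: {1, 2, 3, 6, 7}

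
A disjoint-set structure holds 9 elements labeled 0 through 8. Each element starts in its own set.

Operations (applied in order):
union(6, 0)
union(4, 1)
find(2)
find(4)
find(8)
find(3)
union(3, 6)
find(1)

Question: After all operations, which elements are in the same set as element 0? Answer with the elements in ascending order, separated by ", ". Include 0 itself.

Step 1: union(6, 0) -> merged; set of 6 now {0, 6}
Step 2: union(4, 1) -> merged; set of 4 now {1, 4}
Step 3: find(2) -> no change; set of 2 is {2}
Step 4: find(4) -> no change; set of 4 is {1, 4}
Step 5: find(8) -> no change; set of 8 is {8}
Step 6: find(3) -> no change; set of 3 is {3}
Step 7: union(3, 6) -> merged; set of 3 now {0, 3, 6}
Step 8: find(1) -> no change; set of 1 is {1, 4}
Component of 0: {0, 3, 6}

Answer: 0, 3, 6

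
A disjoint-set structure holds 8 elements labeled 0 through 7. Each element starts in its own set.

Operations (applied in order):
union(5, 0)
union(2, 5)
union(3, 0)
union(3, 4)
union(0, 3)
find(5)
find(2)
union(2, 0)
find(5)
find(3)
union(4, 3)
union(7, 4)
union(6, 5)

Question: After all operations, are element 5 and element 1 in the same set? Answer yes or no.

Answer: no

Derivation:
Step 1: union(5, 0) -> merged; set of 5 now {0, 5}
Step 2: union(2, 5) -> merged; set of 2 now {0, 2, 5}
Step 3: union(3, 0) -> merged; set of 3 now {0, 2, 3, 5}
Step 4: union(3, 4) -> merged; set of 3 now {0, 2, 3, 4, 5}
Step 5: union(0, 3) -> already same set; set of 0 now {0, 2, 3, 4, 5}
Step 6: find(5) -> no change; set of 5 is {0, 2, 3, 4, 5}
Step 7: find(2) -> no change; set of 2 is {0, 2, 3, 4, 5}
Step 8: union(2, 0) -> already same set; set of 2 now {0, 2, 3, 4, 5}
Step 9: find(5) -> no change; set of 5 is {0, 2, 3, 4, 5}
Step 10: find(3) -> no change; set of 3 is {0, 2, 3, 4, 5}
Step 11: union(4, 3) -> already same set; set of 4 now {0, 2, 3, 4, 5}
Step 12: union(7, 4) -> merged; set of 7 now {0, 2, 3, 4, 5, 7}
Step 13: union(6, 5) -> merged; set of 6 now {0, 2, 3, 4, 5, 6, 7}
Set of 5: {0, 2, 3, 4, 5, 6, 7}; 1 is not a member.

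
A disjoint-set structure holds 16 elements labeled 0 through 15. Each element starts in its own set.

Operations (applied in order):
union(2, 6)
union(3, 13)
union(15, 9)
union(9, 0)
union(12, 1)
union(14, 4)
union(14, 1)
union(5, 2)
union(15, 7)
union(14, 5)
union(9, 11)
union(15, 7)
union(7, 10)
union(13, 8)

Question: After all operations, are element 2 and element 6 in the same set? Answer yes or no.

Step 1: union(2, 6) -> merged; set of 2 now {2, 6}
Step 2: union(3, 13) -> merged; set of 3 now {3, 13}
Step 3: union(15, 9) -> merged; set of 15 now {9, 15}
Step 4: union(9, 0) -> merged; set of 9 now {0, 9, 15}
Step 5: union(12, 1) -> merged; set of 12 now {1, 12}
Step 6: union(14, 4) -> merged; set of 14 now {4, 14}
Step 7: union(14, 1) -> merged; set of 14 now {1, 4, 12, 14}
Step 8: union(5, 2) -> merged; set of 5 now {2, 5, 6}
Step 9: union(15, 7) -> merged; set of 15 now {0, 7, 9, 15}
Step 10: union(14, 5) -> merged; set of 14 now {1, 2, 4, 5, 6, 12, 14}
Step 11: union(9, 11) -> merged; set of 9 now {0, 7, 9, 11, 15}
Step 12: union(15, 7) -> already same set; set of 15 now {0, 7, 9, 11, 15}
Step 13: union(7, 10) -> merged; set of 7 now {0, 7, 9, 10, 11, 15}
Step 14: union(13, 8) -> merged; set of 13 now {3, 8, 13}
Set of 2: {1, 2, 4, 5, 6, 12, 14}; 6 is a member.

Answer: yes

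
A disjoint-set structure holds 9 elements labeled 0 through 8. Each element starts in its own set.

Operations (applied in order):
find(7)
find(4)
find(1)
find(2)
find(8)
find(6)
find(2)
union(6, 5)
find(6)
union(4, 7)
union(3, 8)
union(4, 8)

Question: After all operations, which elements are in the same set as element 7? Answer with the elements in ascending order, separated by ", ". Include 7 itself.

Step 1: find(7) -> no change; set of 7 is {7}
Step 2: find(4) -> no change; set of 4 is {4}
Step 3: find(1) -> no change; set of 1 is {1}
Step 4: find(2) -> no change; set of 2 is {2}
Step 5: find(8) -> no change; set of 8 is {8}
Step 6: find(6) -> no change; set of 6 is {6}
Step 7: find(2) -> no change; set of 2 is {2}
Step 8: union(6, 5) -> merged; set of 6 now {5, 6}
Step 9: find(6) -> no change; set of 6 is {5, 6}
Step 10: union(4, 7) -> merged; set of 4 now {4, 7}
Step 11: union(3, 8) -> merged; set of 3 now {3, 8}
Step 12: union(4, 8) -> merged; set of 4 now {3, 4, 7, 8}
Component of 7: {3, 4, 7, 8}

Answer: 3, 4, 7, 8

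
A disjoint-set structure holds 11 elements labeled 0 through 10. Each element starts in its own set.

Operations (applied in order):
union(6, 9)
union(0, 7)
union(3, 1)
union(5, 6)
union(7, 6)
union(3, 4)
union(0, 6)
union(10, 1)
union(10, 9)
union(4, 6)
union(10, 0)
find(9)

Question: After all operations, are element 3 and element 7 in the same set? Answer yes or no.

Step 1: union(6, 9) -> merged; set of 6 now {6, 9}
Step 2: union(0, 7) -> merged; set of 0 now {0, 7}
Step 3: union(3, 1) -> merged; set of 3 now {1, 3}
Step 4: union(5, 6) -> merged; set of 5 now {5, 6, 9}
Step 5: union(7, 6) -> merged; set of 7 now {0, 5, 6, 7, 9}
Step 6: union(3, 4) -> merged; set of 3 now {1, 3, 4}
Step 7: union(0, 6) -> already same set; set of 0 now {0, 5, 6, 7, 9}
Step 8: union(10, 1) -> merged; set of 10 now {1, 3, 4, 10}
Step 9: union(10, 9) -> merged; set of 10 now {0, 1, 3, 4, 5, 6, 7, 9, 10}
Step 10: union(4, 6) -> already same set; set of 4 now {0, 1, 3, 4, 5, 6, 7, 9, 10}
Step 11: union(10, 0) -> already same set; set of 10 now {0, 1, 3, 4, 5, 6, 7, 9, 10}
Step 12: find(9) -> no change; set of 9 is {0, 1, 3, 4, 5, 6, 7, 9, 10}
Set of 3: {0, 1, 3, 4, 5, 6, 7, 9, 10}; 7 is a member.

Answer: yes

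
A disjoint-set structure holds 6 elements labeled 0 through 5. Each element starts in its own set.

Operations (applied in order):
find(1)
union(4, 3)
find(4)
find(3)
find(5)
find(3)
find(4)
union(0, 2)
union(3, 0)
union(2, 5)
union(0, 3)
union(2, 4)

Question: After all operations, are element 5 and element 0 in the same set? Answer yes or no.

Step 1: find(1) -> no change; set of 1 is {1}
Step 2: union(4, 3) -> merged; set of 4 now {3, 4}
Step 3: find(4) -> no change; set of 4 is {3, 4}
Step 4: find(3) -> no change; set of 3 is {3, 4}
Step 5: find(5) -> no change; set of 5 is {5}
Step 6: find(3) -> no change; set of 3 is {3, 4}
Step 7: find(4) -> no change; set of 4 is {3, 4}
Step 8: union(0, 2) -> merged; set of 0 now {0, 2}
Step 9: union(3, 0) -> merged; set of 3 now {0, 2, 3, 4}
Step 10: union(2, 5) -> merged; set of 2 now {0, 2, 3, 4, 5}
Step 11: union(0, 3) -> already same set; set of 0 now {0, 2, 3, 4, 5}
Step 12: union(2, 4) -> already same set; set of 2 now {0, 2, 3, 4, 5}
Set of 5: {0, 2, 3, 4, 5}; 0 is a member.

Answer: yes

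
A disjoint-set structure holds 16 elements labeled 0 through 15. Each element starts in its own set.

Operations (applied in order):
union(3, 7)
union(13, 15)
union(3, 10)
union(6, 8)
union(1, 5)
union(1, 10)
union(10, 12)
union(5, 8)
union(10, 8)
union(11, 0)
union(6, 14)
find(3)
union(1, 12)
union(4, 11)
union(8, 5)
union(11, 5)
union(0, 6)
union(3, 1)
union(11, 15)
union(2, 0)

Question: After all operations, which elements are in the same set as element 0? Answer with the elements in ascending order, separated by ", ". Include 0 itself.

Answer: 0, 1, 2, 3, 4, 5, 6, 7, 8, 10, 11, 12, 13, 14, 15

Derivation:
Step 1: union(3, 7) -> merged; set of 3 now {3, 7}
Step 2: union(13, 15) -> merged; set of 13 now {13, 15}
Step 3: union(3, 10) -> merged; set of 3 now {3, 7, 10}
Step 4: union(6, 8) -> merged; set of 6 now {6, 8}
Step 5: union(1, 5) -> merged; set of 1 now {1, 5}
Step 6: union(1, 10) -> merged; set of 1 now {1, 3, 5, 7, 10}
Step 7: union(10, 12) -> merged; set of 10 now {1, 3, 5, 7, 10, 12}
Step 8: union(5, 8) -> merged; set of 5 now {1, 3, 5, 6, 7, 8, 10, 12}
Step 9: union(10, 8) -> already same set; set of 10 now {1, 3, 5, 6, 7, 8, 10, 12}
Step 10: union(11, 0) -> merged; set of 11 now {0, 11}
Step 11: union(6, 14) -> merged; set of 6 now {1, 3, 5, 6, 7, 8, 10, 12, 14}
Step 12: find(3) -> no change; set of 3 is {1, 3, 5, 6, 7, 8, 10, 12, 14}
Step 13: union(1, 12) -> already same set; set of 1 now {1, 3, 5, 6, 7, 8, 10, 12, 14}
Step 14: union(4, 11) -> merged; set of 4 now {0, 4, 11}
Step 15: union(8, 5) -> already same set; set of 8 now {1, 3, 5, 6, 7, 8, 10, 12, 14}
Step 16: union(11, 5) -> merged; set of 11 now {0, 1, 3, 4, 5, 6, 7, 8, 10, 11, 12, 14}
Step 17: union(0, 6) -> already same set; set of 0 now {0, 1, 3, 4, 5, 6, 7, 8, 10, 11, 12, 14}
Step 18: union(3, 1) -> already same set; set of 3 now {0, 1, 3, 4, 5, 6, 7, 8, 10, 11, 12, 14}
Step 19: union(11, 15) -> merged; set of 11 now {0, 1, 3, 4, 5, 6, 7, 8, 10, 11, 12, 13, 14, 15}
Step 20: union(2, 0) -> merged; set of 2 now {0, 1, 2, 3, 4, 5, 6, 7, 8, 10, 11, 12, 13, 14, 15}
Component of 0: {0, 1, 2, 3, 4, 5, 6, 7, 8, 10, 11, 12, 13, 14, 15}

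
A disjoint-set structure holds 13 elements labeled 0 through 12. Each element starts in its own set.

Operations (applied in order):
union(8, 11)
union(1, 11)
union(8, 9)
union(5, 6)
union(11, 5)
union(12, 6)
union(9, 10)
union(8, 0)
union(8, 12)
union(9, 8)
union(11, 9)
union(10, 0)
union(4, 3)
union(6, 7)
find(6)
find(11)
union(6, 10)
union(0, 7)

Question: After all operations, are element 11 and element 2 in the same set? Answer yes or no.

Step 1: union(8, 11) -> merged; set of 8 now {8, 11}
Step 2: union(1, 11) -> merged; set of 1 now {1, 8, 11}
Step 3: union(8, 9) -> merged; set of 8 now {1, 8, 9, 11}
Step 4: union(5, 6) -> merged; set of 5 now {5, 6}
Step 5: union(11, 5) -> merged; set of 11 now {1, 5, 6, 8, 9, 11}
Step 6: union(12, 6) -> merged; set of 12 now {1, 5, 6, 8, 9, 11, 12}
Step 7: union(9, 10) -> merged; set of 9 now {1, 5, 6, 8, 9, 10, 11, 12}
Step 8: union(8, 0) -> merged; set of 8 now {0, 1, 5, 6, 8, 9, 10, 11, 12}
Step 9: union(8, 12) -> already same set; set of 8 now {0, 1, 5, 6, 8, 9, 10, 11, 12}
Step 10: union(9, 8) -> already same set; set of 9 now {0, 1, 5, 6, 8, 9, 10, 11, 12}
Step 11: union(11, 9) -> already same set; set of 11 now {0, 1, 5, 6, 8, 9, 10, 11, 12}
Step 12: union(10, 0) -> already same set; set of 10 now {0, 1, 5, 6, 8, 9, 10, 11, 12}
Step 13: union(4, 3) -> merged; set of 4 now {3, 4}
Step 14: union(6, 7) -> merged; set of 6 now {0, 1, 5, 6, 7, 8, 9, 10, 11, 12}
Step 15: find(6) -> no change; set of 6 is {0, 1, 5, 6, 7, 8, 9, 10, 11, 12}
Step 16: find(11) -> no change; set of 11 is {0, 1, 5, 6, 7, 8, 9, 10, 11, 12}
Step 17: union(6, 10) -> already same set; set of 6 now {0, 1, 5, 6, 7, 8, 9, 10, 11, 12}
Step 18: union(0, 7) -> already same set; set of 0 now {0, 1, 5, 6, 7, 8, 9, 10, 11, 12}
Set of 11: {0, 1, 5, 6, 7, 8, 9, 10, 11, 12}; 2 is not a member.

Answer: no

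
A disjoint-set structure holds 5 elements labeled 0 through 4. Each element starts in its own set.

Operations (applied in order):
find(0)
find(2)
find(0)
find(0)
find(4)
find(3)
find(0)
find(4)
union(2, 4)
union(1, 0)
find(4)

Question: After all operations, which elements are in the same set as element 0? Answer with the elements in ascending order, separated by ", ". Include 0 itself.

Answer: 0, 1

Derivation:
Step 1: find(0) -> no change; set of 0 is {0}
Step 2: find(2) -> no change; set of 2 is {2}
Step 3: find(0) -> no change; set of 0 is {0}
Step 4: find(0) -> no change; set of 0 is {0}
Step 5: find(4) -> no change; set of 4 is {4}
Step 6: find(3) -> no change; set of 3 is {3}
Step 7: find(0) -> no change; set of 0 is {0}
Step 8: find(4) -> no change; set of 4 is {4}
Step 9: union(2, 4) -> merged; set of 2 now {2, 4}
Step 10: union(1, 0) -> merged; set of 1 now {0, 1}
Step 11: find(4) -> no change; set of 4 is {2, 4}
Component of 0: {0, 1}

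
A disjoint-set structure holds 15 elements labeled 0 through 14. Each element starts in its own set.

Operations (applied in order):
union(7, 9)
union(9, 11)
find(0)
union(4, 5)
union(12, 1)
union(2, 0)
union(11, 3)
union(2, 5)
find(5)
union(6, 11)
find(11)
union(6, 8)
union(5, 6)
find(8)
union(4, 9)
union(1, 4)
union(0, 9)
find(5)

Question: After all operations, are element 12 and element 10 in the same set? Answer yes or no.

Step 1: union(7, 9) -> merged; set of 7 now {7, 9}
Step 2: union(9, 11) -> merged; set of 9 now {7, 9, 11}
Step 3: find(0) -> no change; set of 0 is {0}
Step 4: union(4, 5) -> merged; set of 4 now {4, 5}
Step 5: union(12, 1) -> merged; set of 12 now {1, 12}
Step 6: union(2, 0) -> merged; set of 2 now {0, 2}
Step 7: union(11, 3) -> merged; set of 11 now {3, 7, 9, 11}
Step 8: union(2, 5) -> merged; set of 2 now {0, 2, 4, 5}
Step 9: find(5) -> no change; set of 5 is {0, 2, 4, 5}
Step 10: union(6, 11) -> merged; set of 6 now {3, 6, 7, 9, 11}
Step 11: find(11) -> no change; set of 11 is {3, 6, 7, 9, 11}
Step 12: union(6, 8) -> merged; set of 6 now {3, 6, 7, 8, 9, 11}
Step 13: union(5, 6) -> merged; set of 5 now {0, 2, 3, 4, 5, 6, 7, 8, 9, 11}
Step 14: find(8) -> no change; set of 8 is {0, 2, 3, 4, 5, 6, 7, 8, 9, 11}
Step 15: union(4, 9) -> already same set; set of 4 now {0, 2, 3, 4, 5, 6, 7, 8, 9, 11}
Step 16: union(1, 4) -> merged; set of 1 now {0, 1, 2, 3, 4, 5, 6, 7, 8, 9, 11, 12}
Step 17: union(0, 9) -> already same set; set of 0 now {0, 1, 2, 3, 4, 5, 6, 7, 8, 9, 11, 12}
Step 18: find(5) -> no change; set of 5 is {0, 1, 2, 3, 4, 5, 6, 7, 8, 9, 11, 12}
Set of 12: {0, 1, 2, 3, 4, 5, 6, 7, 8, 9, 11, 12}; 10 is not a member.

Answer: no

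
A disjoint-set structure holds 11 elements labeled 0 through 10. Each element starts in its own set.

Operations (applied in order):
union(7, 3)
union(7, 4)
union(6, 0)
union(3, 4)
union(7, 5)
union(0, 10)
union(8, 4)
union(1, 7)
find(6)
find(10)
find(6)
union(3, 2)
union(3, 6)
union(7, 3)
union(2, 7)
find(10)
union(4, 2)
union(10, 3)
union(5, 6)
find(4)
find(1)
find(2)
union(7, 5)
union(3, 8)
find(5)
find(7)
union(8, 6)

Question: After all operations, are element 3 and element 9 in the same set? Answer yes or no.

Answer: no

Derivation:
Step 1: union(7, 3) -> merged; set of 7 now {3, 7}
Step 2: union(7, 4) -> merged; set of 7 now {3, 4, 7}
Step 3: union(6, 0) -> merged; set of 6 now {0, 6}
Step 4: union(3, 4) -> already same set; set of 3 now {3, 4, 7}
Step 5: union(7, 5) -> merged; set of 7 now {3, 4, 5, 7}
Step 6: union(0, 10) -> merged; set of 0 now {0, 6, 10}
Step 7: union(8, 4) -> merged; set of 8 now {3, 4, 5, 7, 8}
Step 8: union(1, 7) -> merged; set of 1 now {1, 3, 4, 5, 7, 8}
Step 9: find(6) -> no change; set of 6 is {0, 6, 10}
Step 10: find(10) -> no change; set of 10 is {0, 6, 10}
Step 11: find(6) -> no change; set of 6 is {0, 6, 10}
Step 12: union(3, 2) -> merged; set of 3 now {1, 2, 3, 4, 5, 7, 8}
Step 13: union(3, 6) -> merged; set of 3 now {0, 1, 2, 3, 4, 5, 6, 7, 8, 10}
Step 14: union(7, 3) -> already same set; set of 7 now {0, 1, 2, 3, 4, 5, 6, 7, 8, 10}
Step 15: union(2, 7) -> already same set; set of 2 now {0, 1, 2, 3, 4, 5, 6, 7, 8, 10}
Step 16: find(10) -> no change; set of 10 is {0, 1, 2, 3, 4, 5, 6, 7, 8, 10}
Step 17: union(4, 2) -> already same set; set of 4 now {0, 1, 2, 3, 4, 5, 6, 7, 8, 10}
Step 18: union(10, 3) -> already same set; set of 10 now {0, 1, 2, 3, 4, 5, 6, 7, 8, 10}
Step 19: union(5, 6) -> already same set; set of 5 now {0, 1, 2, 3, 4, 5, 6, 7, 8, 10}
Step 20: find(4) -> no change; set of 4 is {0, 1, 2, 3, 4, 5, 6, 7, 8, 10}
Step 21: find(1) -> no change; set of 1 is {0, 1, 2, 3, 4, 5, 6, 7, 8, 10}
Step 22: find(2) -> no change; set of 2 is {0, 1, 2, 3, 4, 5, 6, 7, 8, 10}
Step 23: union(7, 5) -> already same set; set of 7 now {0, 1, 2, 3, 4, 5, 6, 7, 8, 10}
Step 24: union(3, 8) -> already same set; set of 3 now {0, 1, 2, 3, 4, 5, 6, 7, 8, 10}
Step 25: find(5) -> no change; set of 5 is {0, 1, 2, 3, 4, 5, 6, 7, 8, 10}
Step 26: find(7) -> no change; set of 7 is {0, 1, 2, 3, 4, 5, 6, 7, 8, 10}
Step 27: union(8, 6) -> already same set; set of 8 now {0, 1, 2, 3, 4, 5, 6, 7, 8, 10}
Set of 3: {0, 1, 2, 3, 4, 5, 6, 7, 8, 10}; 9 is not a member.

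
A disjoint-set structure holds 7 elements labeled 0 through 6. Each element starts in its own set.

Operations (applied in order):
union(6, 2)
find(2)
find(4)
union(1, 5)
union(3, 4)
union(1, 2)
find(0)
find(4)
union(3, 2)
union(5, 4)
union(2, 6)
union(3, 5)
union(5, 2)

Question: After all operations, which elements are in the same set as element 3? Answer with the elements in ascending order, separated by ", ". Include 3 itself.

Answer: 1, 2, 3, 4, 5, 6

Derivation:
Step 1: union(6, 2) -> merged; set of 6 now {2, 6}
Step 2: find(2) -> no change; set of 2 is {2, 6}
Step 3: find(4) -> no change; set of 4 is {4}
Step 4: union(1, 5) -> merged; set of 1 now {1, 5}
Step 5: union(3, 4) -> merged; set of 3 now {3, 4}
Step 6: union(1, 2) -> merged; set of 1 now {1, 2, 5, 6}
Step 7: find(0) -> no change; set of 0 is {0}
Step 8: find(4) -> no change; set of 4 is {3, 4}
Step 9: union(3, 2) -> merged; set of 3 now {1, 2, 3, 4, 5, 6}
Step 10: union(5, 4) -> already same set; set of 5 now {1, 2, 3, 4, 5, 6}
Step 11: union(2, 6) -> already same set; set of 2 now {1, 2, 3, 4, 5, 6}
Step 12: union(3, 5) -> already same set; set of 3 now {1, 2, 3, 4, 5, 6}
Step 13: union(5, 2) -> already same set; set of 5 now {1, 2, 3, 4, 5, 6}
Component of 3: {1, 2, 3, 4, 5, 6}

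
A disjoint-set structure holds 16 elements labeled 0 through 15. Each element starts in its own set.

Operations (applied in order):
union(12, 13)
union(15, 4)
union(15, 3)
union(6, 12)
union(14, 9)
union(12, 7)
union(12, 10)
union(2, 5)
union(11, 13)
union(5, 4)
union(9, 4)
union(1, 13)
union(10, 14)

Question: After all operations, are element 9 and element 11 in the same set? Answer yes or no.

Step 1: union(12, 13) -> merged; set of 12 now {12, 13}
Step 2: union(15, 4) -> merged; set of 15 now {4, 15}
Step 3: union(15, 3) -> merged; set of 15 now {3, 4, 15}
Step 4: union(6, 12) -> merged; set of 6 now {6, 12, 13}
Step 5: union(14, 9) -> merged; set of 14 now {9, 14}
Step 6: union(12, 7) -> merged; set of 12 now {6, 7, 12, 13}
Step 7: union(12, 10) -> merged; set of 12 now {6, 7, 10, 12, 13}
Step 8: union(2, 5) -> merged; set of 2 now {2, 5}
Step 9: union(11, 13) -> merged; set of 11 now {6, 7, 10, 11, 12, 13}
Step 10: union(5, 4) -> merged; set of 5 now {2, 3, 4, 5, 15}
Step 11: union(9, 4) -> merged; set of 9 now {2, 3, 4, 5, 9, 14, 15}
Step 12: union(1, 13) -> merged; set of 1 now {1, 6, 7, 10, 11, 12, 13}
Step 13: union(10, 14) -> merged; set of 10 now {1, 2, 3, 4, 5, 6, 7, 9, 10, 11, 12, 13, 14, 15}
Set of 9: {1, 2, 3, 4, 5, 6, 7, 9, 10, 11, 12, 13, 14, 15}; 11 is a member.

Answer: yes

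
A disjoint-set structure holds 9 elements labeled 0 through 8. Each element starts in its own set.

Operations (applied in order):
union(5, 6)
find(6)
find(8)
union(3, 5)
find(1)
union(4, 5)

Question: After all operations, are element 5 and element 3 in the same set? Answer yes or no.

Step 1: union(5, 6) -> merged; set of 5 now {5, 6}
Step 2: find(6) -> no change; set of 6 is {5, 6}
Step 3: find(8) -> no change; set of 8 is {8}
Step 4: union(3, 5) -> merged; set of 3 now {3, 5, 6}
Step 5: find(1) -> no change; set of 1 is {1}
Step 6: union(4, 5) -> merged; set of 4 now {3, 4, 5, 6}
Set of 5: {3, 4, 5, 6}; 3 is a member.

Answer: yes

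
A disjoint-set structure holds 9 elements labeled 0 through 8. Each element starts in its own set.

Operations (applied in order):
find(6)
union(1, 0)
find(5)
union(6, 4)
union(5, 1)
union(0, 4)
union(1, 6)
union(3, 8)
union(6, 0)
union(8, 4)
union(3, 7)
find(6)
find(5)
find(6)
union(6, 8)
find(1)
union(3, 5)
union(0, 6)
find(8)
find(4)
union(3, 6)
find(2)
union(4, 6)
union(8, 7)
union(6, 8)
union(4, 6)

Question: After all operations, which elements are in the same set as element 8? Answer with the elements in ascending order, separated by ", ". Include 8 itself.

Answer: 0, 1, 3, 4, 5, 6, 7, 8

Derivation:
Step 1: find(6) -> no change; set of 6 is {6}
Step 2: union(1, 0) -> merged; set of 1 now {0, 1}
Step 3: find(5) -> no change; set of 5 is {5}
Step 4: union(6, 4) -> merged; set of 6 now {4, 6}
Step 5: union(5, 1) -> merged; set of 5 now {0, 1, 5}
Step 6: union(0, 4) -> merged; set of 0 now {0, 1, 4, 5, 6}
Step 7: union(1, 6) -> already same set; set of 1 now {0, 1, 4, 5, 6}
Step 8: union(3, 8) -> merged; set of 3 now {3, 8}
Step 9: union(6, 0) -> already same set; set of 6 now {0, 1, 4, 5, 6}
Step 10: union(8, 4) -> merged; set of 8 now {0, 1, 3, 4, 5, 6, 8}
Step 11: union(3, 7) -> merged; set of 3 now {0, 1, 3, 4, 5, 6, 7, 8}
Step 12: find(6) -> no change; set of 6 is {0, 1, 3, 4, 5, 6, 7, 8}
Step 13: find(5) -> no change; set of 5 is {0, 1, 3, 4, 5, 6, 7, 8}
Step 14: find(6) -> no change; set of 6 is {0, 1, 3, 4, 5, 6, 7, 8}
Step 15: union(6, 8) -> already same set; set of 6 now {0, 1, 3, 4, 5, 6, 7, 8}
Step 16: find(1) -> no change; set of 1 is {0, 1, 3, 4, 5, 6, 7, 8}
Step 17: union(3, 5) -> already same set; set of 3 now {0, 1, 3, 4, 5, 6, 7, 8}
Step 18: union(0, 6) -> already same set; set of 0 now {0, 1, 3, 4, 5, 6, 7, 8}
Step 19: find(8) -> no change; set of 8 is {0, 1, 3, 4, 5, 6, 7, 8}
Step 20: find(4) -> no change; set of 4 is {0, 1, 3, 4, 5, 6, 7, 8}
Step 21: union(3, 6) -> already same set; set of 3 now {0, 1, 3, 4, 5, 6, 7, 8}
Step 22: find(2) -> no change; set of 2 is {2}
Step 23: union(4, 6) -> already same set; set of 4 now {0, 1, 3, 4, 5, 6, 7, 8}
Step 24: union(8, 7) -> already same set; set of 8 now {0, 1, 3, 4, 5, 6, 7, 8}
Step 25: union(6, 8) -> already same set; set of 6 now {0, 1, 3, 4, 5, 6, 7, 8}
Step 26: union(4, 6) -> already same set; set of 4 now {0, 1, 3, 4, 5, 6, 7, 8}
Component of 8: {0, 1, 3, 4, 5, 6, 7, 8}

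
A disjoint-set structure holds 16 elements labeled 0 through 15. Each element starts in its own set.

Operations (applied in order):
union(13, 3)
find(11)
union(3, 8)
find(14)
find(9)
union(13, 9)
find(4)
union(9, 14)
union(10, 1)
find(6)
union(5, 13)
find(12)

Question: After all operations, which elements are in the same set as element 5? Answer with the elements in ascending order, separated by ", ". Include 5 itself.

Step 1: union(13, 3) -> merged; set of 13 now {3, 13}
Step 2: find(11) -> no change; set of 11 is {11}
Step 3: union(3, 8) -> merged; set of 3 now {3, 8, 13}
Step 4: find(14) -> no change; set of 14 is {14}
Step 5: find(9) -> no change; set of 9 is {9}
Step 6: union(13, 9) -> merged; set of 13 now {3, 8, 9, 13}
Step 7: find(4) -> no change; set of 4 is {4}
Step 8: union(9, 14) -> merged; set of 9 now {3, 8, 9, 13, 14}
Step 9: union(10, 1) -> merged; set of 10 now {1, 10}
Step 10: find(6) -> no change; set of 6 is {6}
Step 11: union(5, 13) -> merged; set of 5 now {3, 5, 8, 9, 13, 14}
Step 12: find(12) -> no change; set of 12 is {12}
Component of 5: {3, 5, 8, 9, 13, 14}

Answer: 3, 5, 8, 9, 13, 14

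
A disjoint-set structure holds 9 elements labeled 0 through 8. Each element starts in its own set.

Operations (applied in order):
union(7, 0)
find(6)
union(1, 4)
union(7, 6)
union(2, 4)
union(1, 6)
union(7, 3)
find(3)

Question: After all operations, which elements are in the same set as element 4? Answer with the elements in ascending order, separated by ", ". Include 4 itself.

Answer: 0, 1, 2, 3, 4, 6, 7

Derivation:
Step 1: union(7, 0) -> merged; set of 7 now {0, 7}
Step 2: find(6) -> no change; set of 6 is {6}
Step 3: union(1, 4) -> merged; set of 1 now {1, 4}
Step 4: union(7, 6) -> merged; set of 7 now {0, 6, 7}
Step 5: union(2, 4) -> merged; set of 2 now {1, 2, 4}
Step 6: union(1, 6) -> merged; set of 1 now {0, 1, 2, 4, 6, 7}
Step 7: union(7, 3) -> merged; set of 7 now {0, 1, 2, 3, 4, 6, 7}
Step 8: find(3) -> no change; set of 3 is {0, 1, 2, 3, 4, 6, 7}
Component of 4: {0, 1, 2, 3, 4, 6, 7}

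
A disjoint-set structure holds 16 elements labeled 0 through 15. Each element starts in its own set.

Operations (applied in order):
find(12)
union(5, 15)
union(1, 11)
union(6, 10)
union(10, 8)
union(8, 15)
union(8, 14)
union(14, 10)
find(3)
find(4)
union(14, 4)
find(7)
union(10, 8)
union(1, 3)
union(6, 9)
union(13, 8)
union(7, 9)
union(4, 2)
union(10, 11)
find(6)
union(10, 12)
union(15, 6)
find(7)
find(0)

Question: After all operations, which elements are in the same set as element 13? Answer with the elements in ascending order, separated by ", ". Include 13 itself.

Answer: 1, 2, 3, 4, 5, 6, 7, 8, 9, 10, 11, 12, 13, 14, 15

Derivation:
Step 1: find(12) -> no change; set of 12 is {12}
Step 2: union(5, 15) -> merged; set of 5 now {5, 15}
Step 3: union(1, 11) -> merged; set of 1 now {1, 11}
Step 4: union(6, 10) -> merged; set of 6 now {6, 10}
Step 5: union(10, 8) -> merged; set of 10 now {6, 8, 10}
Step 6: union(8, 15) -> merged; set of 8 now {5, 6, 8, 10, 15}
Step 7: union(8, 14) -> merged; set of 8 now {5, 6, 8, 10, 14, 15}
Step 8: union(14, 10) -> already same set; set of 14 now {5, 6, 8, 10, 14, 15}
Step 9: find(3) -> no change; set of 3 is {3}
Step 10: find(4) -> no change; set of 4 is {4}
Step 11: union(14, 4) -> merged; set of 14 now {4, 5, 6, 8, 10, 14, 15}
Step 12: find(7) -> no change; set of 7 is {7}
Step 13: union(10, 8) -> already same set; set of 10 now {4, 5, 6, 8, 10, 14, 15}
Step 14: union(1, 3) -> merged; set of 1 now {1, 3, 11}
Step 15: union(6, 9) -> merged; set of 6 now {4, 5, 6, 8, 9, 10, 14, 15}
Step 16: union(13, 8) -> merged; set of 13 now {4, 5, 6, 8, 9, 10, 13, 14, 15}
Step 17: union(7, 9) -> merged; set of 7 now {4, 5, 6, 7, 8, 9, 10, 13, 14, 15}
Step 18: union(4, 2) -> merged; set of 4 now {2, 4, 5, 6, 7, 8, 9, 10, 13, 14, 15}
Step 19: union(10, 11) -> merged; set of 10 now {1, 2, 3, 4, 5, 6, 7, 8, 9, 10, 11, 13, 14, 15}
Step 20: find(6) -> no change; set of 6 is {1, 2, 3, 4, 5, 6, 7, 8, 9, 10, 11, 13, 14, 15}
Step 21: union(10, 12) -> merged; set of 10 now {1, 2, 3, 4, 5, 6, 7, 8, 9, 10, 11, 12, 13, 14, 15}
Step 22: union(15, 6) -> already same set; set of 15 now {1, 2, 3, 4, 5, 6, 7, 8, 9, 10, 11, 12, 13, 14, 15}
Step 23: find(7) -> no change; set of 7 is {1, 2, 3, 4, 5, 6, 7, 8, 9, 10, 11, 12, 13, 14, 15}
Step 24: find(0) -> no change; set of 0 is {0}
Component of 13: {1, 2, 3, 4, 5, 6, 7, 8, 9, 10, 11, 12, 13, 14, 15}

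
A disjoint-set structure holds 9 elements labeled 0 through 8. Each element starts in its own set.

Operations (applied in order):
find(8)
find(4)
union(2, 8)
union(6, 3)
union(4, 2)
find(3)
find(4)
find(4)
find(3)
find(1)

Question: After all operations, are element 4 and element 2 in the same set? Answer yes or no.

Step 1: find(8) -> no change; set of 8 is {8}
Step 2: find(4) -> no change; set of 4 is {4}
Step 3: union(2, 8) -> merged; set of 2 now {2, 8}
Step 4: union(6, 3) -> merged; set of 6 now {3, 6}
Step 5: union(4, 2) -> merged; set of 4 now {2, 4, 8}
Step 6: find(3) -> no change; set of 3 is {3, 6}
Step 7: find(4) -> no change; set of 4 is {2, 4, 8}
Step 8: find(4) -> no change; set of 4 is {2, 4, 8}
Step 9: find(3) -> no change; set of 3 is {3, 6}
Step 10: find(1) -> no change; set of 1 is {1}
Set of 4: {2, 4, 8}; 2 is a member.

Answer: yes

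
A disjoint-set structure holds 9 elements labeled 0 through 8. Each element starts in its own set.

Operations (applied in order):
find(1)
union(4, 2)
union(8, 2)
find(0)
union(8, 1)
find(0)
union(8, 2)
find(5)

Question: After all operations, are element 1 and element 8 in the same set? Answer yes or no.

Step 1: find(1) -> no change; set of 1 is {1}
Step 2: union(4, 2) -> merged; set of 4 now {2, 4}
Step 3: union(8, 2) -> merged; set of 8 now {2, 4, 8}
Step 4: find(0) -> no change; set of 0 is {0}
Step 5: union(8, 1) -> merged; set of 8 now {1, 2, 4, 8}
Step 6: find(0) -> no change; set of 0 is {0}
Step 7: union(8, 2) -> already same set; set of 8 now {1, 2, 4, 8}
Step 8: find(5) -> no change; set of 5 is {5}
Set of 1: {1, 2, 4, 8}; 8 is a member.

Answer: yes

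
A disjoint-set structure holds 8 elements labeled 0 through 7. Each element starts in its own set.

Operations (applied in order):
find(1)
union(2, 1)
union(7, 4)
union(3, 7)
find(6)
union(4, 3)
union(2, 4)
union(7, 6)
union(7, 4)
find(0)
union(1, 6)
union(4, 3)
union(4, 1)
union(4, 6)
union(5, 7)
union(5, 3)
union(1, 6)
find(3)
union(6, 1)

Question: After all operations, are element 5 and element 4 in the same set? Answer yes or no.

Answer: yes

Derivation:
Step 1: find(1) -> no change; set of 1 is {1}
Step 2: union(2, 1) -> merged; set of 2 now {1, 2}
Step 3: union(7, 4) -> merged; set of 7 now {4, 7}
Step 4: union(3, 7) -> merged; set of 3 now {3, 4, 7}
Step 5: find(6) -> no change; set of 6 is {6}
Step 6: union(4, 3) -> already same set; set of 4 now {3, 4, 7}
Step 7: union(2, 4) -> merged; set of 2 now {1, 2, 3, 4, 7}
Step 8: union(7, 6) -> merged; set of 7 now {1, 2, 3, 4, 6, 7}
Step 9: union(7, 4) -> already same set; set of 7 now {1, 2, 3, 4, 6, 7}
Step 10: find(0) -> no change; set of 0 is {0}
Step 11: union(1, 6) -> already same set; set of 1 now {1, 2, 3, 4, 6, 7}
Step 12: union(4, 3) -> already same set; set of 4 now {1, 2, 3, 4, 6, 7}
Step 13: union(4, 1) -> already same set; set of 4 now {1, 2, 3, 4, 6, 7}
Step 14: union(4, 6) -> already same set; set of 4 now {1, 2, 3, 4, 6, 7}
Step 15: union(5, 7) -> merged; set of 5 now {1, 2, 3, 4, 5, 6, 7}
Step 16: union(5, 3) -> already same set; set of 5 now {1, 2, 3, 4, 5, 6, 7}
Step 17: union(1, 6) -> already same set; set of 1 now {1, 2, 3, 4, 5, 6, 7}
Step 18: find(3) -> no change; set of 3 is {1, 2, 3, 4, 5, 6, 7}
Step 19: union(6, 1) -> already same set; set of 6 now {1, 2, 3, 4, 5, 6, 7}
Set of 5: {1, 2, 3, 4, 5, 6, 7}; 4 is a member.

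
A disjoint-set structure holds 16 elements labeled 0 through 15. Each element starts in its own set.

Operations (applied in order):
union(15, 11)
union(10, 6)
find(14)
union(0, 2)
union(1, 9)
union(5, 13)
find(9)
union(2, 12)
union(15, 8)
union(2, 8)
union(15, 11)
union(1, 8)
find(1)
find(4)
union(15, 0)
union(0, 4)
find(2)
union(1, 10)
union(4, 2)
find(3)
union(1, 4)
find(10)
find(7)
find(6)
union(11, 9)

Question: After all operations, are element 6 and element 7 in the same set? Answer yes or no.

Step 1: union(15, 11) -> merged; set of 15 now {11, 15}
Step 2: union(10, 6) -> merged; set of 10 now {6, 10}
Step 3: find(14) -> no change; set of 14 is {14}
Step 4: union(0, 2) -> merged; set of 0 now {0, 2}
Step 5: union(1, 9) -> merged; set of 1 now {1, 9}
Step 6: union(5, 13) -> merged; set of 5 now {5, 13}
Step 7: find(9) -> no change; set of 9 is {1, 9}
Step 8: union(2, 12) -> merged; set of 2 now {0, 2, 12}
Step 9: union(15, 8) -> merged; set of 15 now {8, 11, 15}
Step 10: union(2, 8) -> merged; set of 2 now {0, 2, 8, 11, 12, 15}
Step 11: union(15, 11) -> already same set; set of 15 now {0, 2, 8, 11, 12, 15}
Step 12: union(1, 8) -> merged; set of 1 now {0, 1, 2, 8, 9, 11, 12, 15}
Step 13: find(1) -> no change; set of 1 is {0, 1, 2, 8, 9, 11, 12, 15}
Step 14: find(4) -> no change; set of 4 is {4}
Step 15: union(15, 0) -> already same set; set of 15 now {0, 1, 2, 8, 9, 11, 12, 15}
Step 16: union(0, 4) -> merged; set of 0 now {0, 1, 2, 4, 8, 9, 11, 12, 15}
Step 17: find(2) -> no change; set of 2 is {0, 1, 2, 4, 8, 9, 11, 12, 15}
Step 18: union(1, 10) -> merged; set of 1 now {0, 1, 2, 4, 6, 8, 9, 10, 11, 12, 15}
Step 19: union(4, 2) -> already same set; set of 4 now {0, 1, 2, 4, 6, 8, 9, 10, 11, 12, 15}
Step 20: find(3) -> no change; set of 3 is {3}
Step 21: union(1, 4) -> already same set; set of 1 now {0, 1, 2, 4, 6, 8, 9, 10, 11, 12, 15}
Step 22: find(10) -> no change; set of 10 is {0, 1, 2, 4, 6, 8, 9, 10, 11, 12, 15}
Step 23: find(7) -> no change; set of 7 is {7}
Step 24: find(6) -> no change; set of 6 is {0, 1, 2, 4, 6, 8, 9, 10, 11, 12, 15}
Step 25: union(11, 9) -> already same set; set of 11 now {0, 1, 2, 4, 6, 8, 9, 10, 11, 12, 15}
Set of 6: {0, 1, 2, 4, 6, 8, 9, 10, 11, 12, 15}; 7 is not a member.

Answer: no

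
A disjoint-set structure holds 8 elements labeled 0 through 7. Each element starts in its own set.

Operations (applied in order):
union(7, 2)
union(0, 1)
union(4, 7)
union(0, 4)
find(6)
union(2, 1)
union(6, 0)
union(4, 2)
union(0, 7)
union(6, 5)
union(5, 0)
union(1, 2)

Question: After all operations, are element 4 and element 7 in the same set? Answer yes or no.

Step 1: union(7, 2) -> merged; set of 7 now {2, 7}
Step 2: union(0, 1) -> merged; set of 0 now {0, 1}
Step 3: union(4, 7) -> merged; set of 4 now {2, 4, 7}
Step 4: union(0, 4) -> merged; set of 0 now {0, 1, 2, 4, 7}
Step 5: find(6) -> no change; set of 6 is {6}
Step 6: union(2, 1) -> already same set; set of 2 now {0, 1, 2, 4, 7}
Step 7: union(6, 0) -> merged; set of 6 now {0, 1, 2, 4, 6, 7}
Step 8: union(4, 2) -> already same set; set of 4 now {0, 1, 2, 4, 6, 7}
Step 9: union(0, 7) -> already same set; set of 0 now {0, 1, 2, 4, 6, 7}
Step 10: union(6, 5) -> merged; set of 6 now {0, 1, 2, 4, 5, 6, 7}
Step 11: union(5, 0) -> already same set; set of 5 now {0, 1, 2, 4, 5, 6, 7}
Step 12: union(1, 2) -> already same set; set of 1 now {0, 1, 2, 4, 5, 6, 7}
Set of 4: {0, 1, 2, 4, 5, 6, 7}; 7 is a member.

Answer: yes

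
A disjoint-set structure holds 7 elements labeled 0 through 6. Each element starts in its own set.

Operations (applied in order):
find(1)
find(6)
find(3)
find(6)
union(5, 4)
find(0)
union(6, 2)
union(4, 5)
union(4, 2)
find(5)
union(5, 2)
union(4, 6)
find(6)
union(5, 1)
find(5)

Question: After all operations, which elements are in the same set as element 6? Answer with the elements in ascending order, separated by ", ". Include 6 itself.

Step 1: find(1) -> no change; set of 1 is {1}
Step 2: find(6) -> no change; set of 6 is {6}
Step 3: find(3) -> no change; set of 3 is {3}
Step 4: find(6) -> no change; set of 6 is {6}
Step 5: union(5, 4) -> merged; set of 5 now {4, 5}
Step 6: find(0) -> no change; set of 0 is {0}
Step 7: union(6, 2) -> merged; set of 6 now {2, 6}
Step 8: union(4, 5) -> already same set; set of 4 now {4, 5}
Step 9: union(4, 2) -> merged; set of 4 now {2, 4, 5, 6}
Step 10: find(5) -> no change; set of 5 is {2, 4, 5, 6}
Step 11: union(5, 2) -> already same set; set of 5 now {2, 4, 5, 6}
Step 12: union(4, 6) -> already same set; set of 4 now {2, 4, 5, 6}
Step 13: find(6) -> no change; set of 6 is {2, 4, 5, 6}
Step 14: union(5, 1) -> merged; set of 5 now {1, 2, 4, 5, 6}
Step 15: find(5) -> no change; set of 5 is {1, 2, 4, 5, 6}
Component of 6: {1, 2, 4, 5, 6}

Answer: 1, 2, 4, 5, 6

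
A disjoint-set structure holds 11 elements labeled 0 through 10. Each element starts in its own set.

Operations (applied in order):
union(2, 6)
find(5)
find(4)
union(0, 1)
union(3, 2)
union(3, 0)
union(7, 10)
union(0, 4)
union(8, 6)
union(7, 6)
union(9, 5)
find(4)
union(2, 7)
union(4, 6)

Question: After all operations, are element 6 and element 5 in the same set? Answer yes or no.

Step 1: union(2, 6) -> merged; set of 2 now {2, 6}
Step 2: find(5) -> no change; set of 5 is {5}
Step 3: find(4) -> no change; set of 4 is {4}
Step 4: union(0, 1) -> merged; set of 0 now {0, 1}
Step 5: union(3, 2) -> merged; set of 3 now {2, 3, 6}
Step 6: union(3, 0) -> merged; set of 3 now {0, 1, 2, 3, 6}
Step 7: union(7, 10) -> merged; set of 7 now {7, 10}
Step 8: union(0, 4) -> merged; set of 0 now {0, 1, 2, 3, 4, 6}
Step 9: union(8, 6) -> merged; set of 8 now {0, 1, 2, 3, 4, 6, 8}
Step 10: union(7, 6) -> merged; set of 7 now {0, 1, 2, 3, 4, 6, 7, 8, 10}
Step 11: union(9, 5) -> merged; set of 9 now {5, 9}
Step 12: find(4) -> no change; set of 4 is {0, 1, 2, 3, 4, 6, 7, 8, 10}
Step 13: union(2, 7) -> already same set; set of 2 now {0, 1, 2, 3, 4, 6, 7, 8, 10}
Step 14: union(4, 6) -> already same set; set of 4 now {0, 1, 2, 3, 4, 6, 7, 8, 10}
Set of 6: {0, 1, 2, 3, 4, 6, 7, 8, 10}; 5 is not a member.

Answer: no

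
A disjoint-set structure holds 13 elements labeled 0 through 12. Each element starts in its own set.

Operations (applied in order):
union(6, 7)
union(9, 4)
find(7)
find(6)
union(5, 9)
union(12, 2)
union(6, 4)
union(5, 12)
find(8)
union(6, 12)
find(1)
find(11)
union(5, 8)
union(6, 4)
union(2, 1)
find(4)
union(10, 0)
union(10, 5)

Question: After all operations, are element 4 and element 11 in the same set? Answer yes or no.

Step 1: union(6, 7) -> merged; set of 6 now {6, 7}
Step 2: union(9, 4) -> merged; set of 9 now {4, 9}
Step 3: find(7) -> no change; set of 7 is {6, 7}
Step 4: find(6) -> no change; set of 6 is {6, 7}
Step 5: union(5, 9) -> merged; set of 5 now {4, 5, 9}
Step 6: union(12, 2) -> merged; set of 12 now {2, 12}
Step 7: union(6, 4) -> merged; set of 6 now {4, 5, 6, 7, 9}
Step 8: union(5, 12) -> merged; set of 5 now {2, 4, 5, 6, 7, 9, 12}
Step 9: find(8) -> no change; set of 8 is {8}
Step 10: union(6, 12) -> already same set; set of 6 now {2, 4, 5, 6, 7, 9, 12}
Step 11: find(1) -> no change; set of 1 is {1}
Step 12: find(11) -> no change; set of 11 is {11}
Step 13: union(5, 8) -> merged; set of 5 now {2, 4, 5, 6, 7, 8, 9, 12}
Step 14: union(6, 4) -> already same set; set of 6 now {2, 4, 5, 6, 7, 8, 9, 12}
Step 15: union(2, 1) -> merged; set of 2 now {1, 2, 4, 5, 6, 7, 8, 9, 12}
Step 16: find(4) -> no change; set of 4 is {1, 2, 4, 5, 6, 7, 8, 9, 12}
Step 17: union(10, 0) -> merged; set of 10 now {0, 10}
Step 18: union(10, 5) -> merged; set of 10 now {0, 1, 2, 4, 5, 6, 7, 8, 9, 10, 12}
Set of 4: {0, 1, 2, 4, 5, 6, 7, 8, 9, 10, 12}; 11 is not a member.

Answer: no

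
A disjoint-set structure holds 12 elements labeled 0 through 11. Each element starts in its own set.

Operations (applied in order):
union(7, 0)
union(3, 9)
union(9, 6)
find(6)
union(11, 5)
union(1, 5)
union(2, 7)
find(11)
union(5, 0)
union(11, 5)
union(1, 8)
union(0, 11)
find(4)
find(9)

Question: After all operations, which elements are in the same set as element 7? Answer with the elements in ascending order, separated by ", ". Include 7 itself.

Step 1: union(7, 0) -> merged; set of 7 now {0, 7}
Step 2: union(3, 9) -> merged; set of 3 now {3, 9}
Step 3: union(9, 6) -> merged; set of 9 now {3, 6, 9}
Step 4: find(6) -> no change; set of 6 is {3, 6, 9}
Step 5: union(11, 5) -> merged; set of 11 now {5, 11}
Step 6: union(1, 5) -> merged; set of 1 now {1, 5, 11}
Step 7: union(2, 7) -> merged; set of 2 now {0, 2, 7}
Step 8: find(11) -> no change; set of 11 is {1, 5, 11}
Step 9: union(5, 0) -> merged; set of 5 now {0, 1, 2, 5, 7, 11}
Step 10: union(11, 5) -> already same set; set of 11 now {0, 1, 2, 5, 7, 11}
Step 11: union(1, 8) -> merged; set of 1 now {0, 1, 2, 5, 7, 8, 11}
Step 12: union(0, 11) -> already same set; set of 0 now {0, 1, 2, 5, 7, 8, 11}
Step 13: find(4) -> no change; set of 4 is {4}
Step 14: find(9) -> no change; set of 9 is {3, 6, 9}
Component of 7: {0, 1, 2, 5, 7, 8, 11}

Answer: 0, 1, 2, 5, 7, 8, 11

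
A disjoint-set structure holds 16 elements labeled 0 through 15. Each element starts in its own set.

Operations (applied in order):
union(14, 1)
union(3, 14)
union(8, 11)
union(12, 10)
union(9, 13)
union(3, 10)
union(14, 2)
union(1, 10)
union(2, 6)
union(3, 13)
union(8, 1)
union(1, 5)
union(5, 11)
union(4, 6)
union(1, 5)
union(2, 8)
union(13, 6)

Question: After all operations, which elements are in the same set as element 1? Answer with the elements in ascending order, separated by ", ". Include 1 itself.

Step 1: union(14, 1) -> merged; set of 14 now {1, 14}
Step 2: union(3, 14) -> merged; set of 3 now {1, 3, 14}
Step 3: union(8, 11) -> merged; set of 8 now {8, 11}
Step 4: union(12, 10) -> merged; set of 12 now {10, 12}
Step 5: union(9, 13) -> merged; set of 9 now {9, 13}
Step 6: union(3, 10) -> merged; set of 3 now {1, 3, 10, 12, 14}
Step 7: union(14, 2) -> merged; set of 14 now {1, 2, 3, 10, 12, 14}
Step 8: union(1, 10) -> already same set; set of 1 now {1, 2, 3, 10, 12, 14}
Step 9: union(2, 6) -> merged; set of 2 now {1, 2, 3, 6, 10, 12, 14}
Step 10: union(3, 13) -> merged; set of 3 now {1, 2, 3, 6, 9, 10, 12, 13, 14}
Step 11: union(8, 1) -> merged; set of 8 now {1, 2, 3, 6, 8, 9, 10, 11, 12, 13, 14}
Step 12: union(1, 5) -> merged; set of 1 now {1, 2, 3, 5, 6, 8, 9, 10, 11, 12, 13, 14}
Step 13: union(5, 11) -> already same set; set of 5 now {1, 2, 3, 5, 6, 8, 9, 10, 11, 12, 13, 14}
Step 14: union(4, 6) -> merged; set of 4 now {1, 2, 3, 4, 5, 6, 8, 9, 10, 11, 12, 13, 14}
Step 15: union(1, 5) -> already same set; set of 1 now {1, 2, 3, 4, 5, 6, 8, 9, 10, 11, 12, 13, 14}
Step 16: union(2, 8) -> already same set; set of 2 now {1, 2, 3, 4, 5, 6, 8, 9, 10, 11, 12, 13, 14}
Step 17: union(13, 6) -> already same set; set of 13 now {1, 2, 3, 4, 5, 6, 8, 9, 10, 11, 12, 13, 14}
Component of 1: {1, 2, 3, 4, 5, 6, 8, 9, 10, 11, 12, 13, 14}

Answer: 1, 2, 3, 4, 5, 6, 8, 9, 10, 11, 12, 13, 14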